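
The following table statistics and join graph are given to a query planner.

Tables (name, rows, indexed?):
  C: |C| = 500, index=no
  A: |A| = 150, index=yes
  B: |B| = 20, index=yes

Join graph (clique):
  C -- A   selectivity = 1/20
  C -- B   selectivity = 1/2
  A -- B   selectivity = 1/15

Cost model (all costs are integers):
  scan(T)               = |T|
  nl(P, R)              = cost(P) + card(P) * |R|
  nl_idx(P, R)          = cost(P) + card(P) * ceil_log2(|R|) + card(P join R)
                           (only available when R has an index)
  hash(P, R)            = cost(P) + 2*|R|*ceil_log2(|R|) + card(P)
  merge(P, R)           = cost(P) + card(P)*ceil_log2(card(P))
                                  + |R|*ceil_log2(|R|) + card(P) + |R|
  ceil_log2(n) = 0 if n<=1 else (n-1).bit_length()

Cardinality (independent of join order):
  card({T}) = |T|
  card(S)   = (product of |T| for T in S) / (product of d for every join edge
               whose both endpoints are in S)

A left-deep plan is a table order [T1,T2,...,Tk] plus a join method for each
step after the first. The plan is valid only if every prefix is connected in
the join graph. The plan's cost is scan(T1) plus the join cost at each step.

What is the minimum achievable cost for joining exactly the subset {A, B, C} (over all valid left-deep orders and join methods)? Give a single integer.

Selinger DP over subsets of {A,B,C}:
  {C}: scan cost=500, card=500
  {A}: scan cost=150, card=150
  {B}: scan cost=20, card=20
  {AC}: card=3750; try (A,hash)→3400, (C,merge)→6500, (A,merge)→6850, (A,nl_idx)→8250, (C,hash)→9300, (C,nl)→75150 …(+1); best=3400 via (A,hash)
  {BC}: card=5000; try (B,hash)→1200, (C,merge)→5140, (B,merge)→5620, (B,nl_idx)→8000, (C,hash)→9040, (C,nl)→10020 …(+1); best=1200 via (B,hash)
  {AB}: card=200; try (A,nl_idx)→380, (B,hash)→500, (B,nl_idx)→1100, (A,merge)→1490, (B,merge)→1620, (A,hash)→2440 …(+2); best=380 via (A,nl_idx)
  {ABC}: card=2500; try (C,merge)→7180, (B,hash)→7350, (A,hash)→8600, (C,hash)→9580, (B,nl_idx)→24650, (A,nl_idx)→43700 …(+5); best=7180 via (C,merge)

7180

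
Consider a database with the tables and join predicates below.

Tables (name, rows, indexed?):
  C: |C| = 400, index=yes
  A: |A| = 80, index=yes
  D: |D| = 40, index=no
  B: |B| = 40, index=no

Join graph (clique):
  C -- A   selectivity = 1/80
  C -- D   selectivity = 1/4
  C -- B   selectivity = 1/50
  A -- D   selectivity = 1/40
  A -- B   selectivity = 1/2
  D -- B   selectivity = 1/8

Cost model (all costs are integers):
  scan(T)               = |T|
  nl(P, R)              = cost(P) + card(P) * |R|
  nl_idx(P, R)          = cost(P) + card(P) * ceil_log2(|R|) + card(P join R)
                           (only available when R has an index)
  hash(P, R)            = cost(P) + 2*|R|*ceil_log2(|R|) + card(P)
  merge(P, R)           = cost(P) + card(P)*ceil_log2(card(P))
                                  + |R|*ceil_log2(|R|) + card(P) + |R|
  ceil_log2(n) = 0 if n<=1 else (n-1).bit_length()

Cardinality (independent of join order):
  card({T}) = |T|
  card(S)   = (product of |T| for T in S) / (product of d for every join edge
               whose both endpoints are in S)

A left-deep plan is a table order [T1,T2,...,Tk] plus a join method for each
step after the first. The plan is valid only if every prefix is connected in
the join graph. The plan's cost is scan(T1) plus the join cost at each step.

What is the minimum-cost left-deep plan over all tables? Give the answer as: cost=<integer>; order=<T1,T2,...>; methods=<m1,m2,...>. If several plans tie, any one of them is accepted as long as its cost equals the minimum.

Selinger DP (subsets sized 1..n):
  {C}: scan cost=400, card=400
  {A}: scan cost=80, card=80
  {D}: scan cost=40, card=40
  {B}: scan cost=40, card=40
  {AC}: card=400; try (C,nl_idx)→1200, (A,hash)→1920, (A,nl_idx)→3600, (C,merge)→4720, (A,merge)→5040, (C,hash)→7360 …(+2); best=1200 via (C,nl_idx)
  {CD}: card=4000; try (D,hash)→1280, (C,merge)→4320, (C,nl_idx)→4400, (D,merge)→4680, (C,hash)→7280, (C,nl)→16040 …(+1); best=1280 via (D,hash)
  {BC}: card=320; try (C,nl_idx)→720, (B,hash)→1280, (C,merge)→4320, (B,merge)→4680, (C,hash)→7280, (C,nl)→16040 …(+1); best=720 via (C,nl_idx)
  {AD}: card=80; try (A,nl_idx)→400, (D,hash)→640, (A,merge)→960, (D,merge)→1000, (A,hash)→1200, (A,nl)→3240 …(+1); best=400 via (A,nl_idx)
  {AB}: card=1600; try (B,hash)→640, (A,merge)→960, (B,merge)→1000, (A,hash)→1200, (A,nl_idx)→1920, (A,nl)→3240 …(+1); best=640 via (B,hash)
  {BD}: card=200; try (D,hash)→560, (B,hash)→560, (D,merge)→600, (B,merge)→600, (D,nl)→1640, (B,nl)→1640; best=560 via (D,hash)
  {ACD}: card=100; try (C,nl_idx)→1220, (D,hash)→2080, (C,merge)→5040, (D,merge)→5480, (A,hash)→6400, (C,hash)→7680 …(+5); best=1220 via (C,nl_idx)
  {ABC}: card=160; try (B,hash)→2080, (A,hash)→2160, (A,nl_idx)→3120, (A,merge)→4560, (B,merge)→5480, (C,hash)→9440 …(+5); best=2080 via (B,hash)
  {BCD}: card=400; try (D,hash)→1520, (C,nl_idx)→2760, (D,merge)→4200, (B,hash)→5760, (C,merge)→6360, (C,hash)→7960 …(+4); best=1520 via (D,hash)
  {ABD}: card=200; try (B,hash)→960, (B,merge)→1320, (A,hash)→1880, (A,nl_idx)→2160, (D,hash)→2720, (A,merge)→3000 …(+4); best=960 via (B,hash)
  {ABCD}: card=5; try (B,hash)→1800, (B,merge)→2300, (D,hash)→2720, (C,nl_idx)→2765, (A,hash)→3040, (D,merge)→3800 …(+8); best=1800 via (B,hash)

cost=1800; order=D,A,C,B; methods=nl_idx,nl_idx,hash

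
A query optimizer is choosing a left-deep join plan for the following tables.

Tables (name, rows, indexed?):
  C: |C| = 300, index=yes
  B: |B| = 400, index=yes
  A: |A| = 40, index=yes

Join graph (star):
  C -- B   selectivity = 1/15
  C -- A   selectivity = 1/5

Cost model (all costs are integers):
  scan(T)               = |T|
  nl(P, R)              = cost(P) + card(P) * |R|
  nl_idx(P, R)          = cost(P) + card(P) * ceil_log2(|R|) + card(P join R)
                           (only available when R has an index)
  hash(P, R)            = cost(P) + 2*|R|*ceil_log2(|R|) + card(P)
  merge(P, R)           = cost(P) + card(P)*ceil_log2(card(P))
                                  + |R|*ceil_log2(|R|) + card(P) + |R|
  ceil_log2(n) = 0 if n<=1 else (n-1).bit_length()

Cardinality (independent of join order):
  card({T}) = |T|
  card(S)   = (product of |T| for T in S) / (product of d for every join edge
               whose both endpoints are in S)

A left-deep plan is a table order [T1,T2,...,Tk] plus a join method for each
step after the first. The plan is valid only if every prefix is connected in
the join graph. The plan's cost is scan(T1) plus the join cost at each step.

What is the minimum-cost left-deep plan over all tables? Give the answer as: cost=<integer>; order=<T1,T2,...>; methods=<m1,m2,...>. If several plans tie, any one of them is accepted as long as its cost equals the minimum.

cost=10680; order=C,A,B; methods=hash,hash

Selinger DP (subsets sized 1..n):
  {C}: scan cost=300, card=300
  {B}: scan cost=400, card=400
  {A}: scan cost=40, card=40
  {BC}: card=8000; try (C,hash)→6200, (B,merge)→7300, (C,merge)→7400, (B,hash)→7800, (B,nl_idx)→11000, (C,nl_idx)→12000 …(+2); best=6200 via (C,hash)
  {AC}: card=2400; try (A,hash)→1080, (C,nl_idx)→2800, (C,merge)→3320, (A,merge)→3580, (A,nl_idx)→4500, (C,hash)→5480 …(+2); best=1080 via (A,hash)
  {ABC}: card=64000; try (B,hash)→10680, (A,hash)→14680, (B,merge)→36280, (B,nl_idx)→86680, (A,nl_idx)→118200, (A,merge)→118480 …(+2); best=10680 via (B,hash)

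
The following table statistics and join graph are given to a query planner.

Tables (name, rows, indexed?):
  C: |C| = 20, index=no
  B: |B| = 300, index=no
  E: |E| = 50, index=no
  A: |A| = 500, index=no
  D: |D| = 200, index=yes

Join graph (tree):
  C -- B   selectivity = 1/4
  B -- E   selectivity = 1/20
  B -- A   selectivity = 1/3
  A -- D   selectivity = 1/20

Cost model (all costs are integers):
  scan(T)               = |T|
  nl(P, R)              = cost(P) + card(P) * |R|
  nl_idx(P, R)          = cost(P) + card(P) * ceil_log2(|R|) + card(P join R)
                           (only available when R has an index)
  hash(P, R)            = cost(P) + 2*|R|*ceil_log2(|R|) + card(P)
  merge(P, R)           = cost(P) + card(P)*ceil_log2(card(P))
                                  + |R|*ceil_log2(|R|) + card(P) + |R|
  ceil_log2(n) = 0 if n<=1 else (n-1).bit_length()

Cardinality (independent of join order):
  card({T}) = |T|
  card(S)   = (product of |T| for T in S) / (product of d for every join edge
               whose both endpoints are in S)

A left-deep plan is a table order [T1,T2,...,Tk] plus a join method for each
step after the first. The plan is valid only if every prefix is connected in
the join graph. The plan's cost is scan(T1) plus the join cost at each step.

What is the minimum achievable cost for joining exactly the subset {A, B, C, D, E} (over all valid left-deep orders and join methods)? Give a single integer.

Selinger DP over subsets of {A,B,C,D,E}:
  {C}: scan cost=20, card=20
  {B}: scan cost=300, card=300
  {E}: scan cost=50, card=50
  {A}: scan cost=500, card=500
  {D}: scan cost=200, card=200
  {BC}: card=1500; try (C,hash)→800, (B,merge)→3140, (C,merge)→3420, (B,hash)→5440, (B,nl)→6020, (C,nl)→6300; best=800 via (C,hash)
  {BE}: card=750; try (E,hash)→1200, (B,merge)→3400, (E,merge)→3650, (B,hash)→5500, (B,nl)→15050, (E,nl)→15300; best=1200 via (E,hash)
  {AB}: card=50000; try (B,hash)→6400, (A,merge)→8300, (B,merge)→8500, (A,hash)→9600, (A,nl)→150300, (B,nl)→150500; best=6400 via (B,hash)
  {AD}: card=5000; try (D,hash)→4200, (A,merge)→7000, (D,merge)→7300, (A,hash)→9400, (D,nl_idx)→9500, (A,nl)→100200 …(+1); best=4200 via (D,hash)
  {BCE}: card=3750; try (C,hash)→2150, (E,hash)→2900, (C,merge)→9570, (C,nl)→16200, (E,merge)→19150, (E,nl)→75800; best=2150 via (C,hash)
  {ABC}: card=250000; try (A,hash)→11300, (A,merge)→23800, (C,hash)→56600, (A,nl)→750800, (C,merge)→856520, (C,nl)→1006400; best=11300 via (A,hash)
  {ABE}: card=125000; try (A,hash)→10950, (A,merge)→14450, (E,hash)→57000, (A,nl)→376200, (E,merge)→856750, (E,nl)→2506400; best=10950 via (A,hash)
  {ABD}: card=500000; try (B,hash)→14600, (D,hash)→59600, (B,merge)→77200, (D,merge)→858200, (D,nl_idx)→906400, (B,nl)→1504200 …(+1); best=14600 via (B,hash)
  {ABCE}: card=625000; try (A,hash)→14900, (A,merge)→55900, (C,hash)→136150, (E,hash)→261900, (A,nl)→1877150, (C,merge)→2261070 …(+3); best=14900 via (A,hash)
  {ABCD}: card=2500000; try (D,hash)→264500, (C,hash)→514800, (D,nl_idx)→4511300, (D,merge)→4763100, (C,nl)→10014600, (C,merge)→10014720 …(+1); best=264500 via (D,hash)
  {ABDE}: card=1250000; try (D,hash)→139150, (E,hash)→515200, (D,nl_idx)→2260950, (D,merge)→2262750, (E,merge)→10014950, (D,nl)→25010950 …(+1); best=139150 via (D,hash)
  {ABCDE}: card=6250000; try (D,hash)→643100, (C,hash)→1389350, (E,hash)→2765100, (D,nl_idx)→11264900, (D,merge)→13141700, (C,nl)→25139150 …(+4); best=643100 via (D,hash)

643100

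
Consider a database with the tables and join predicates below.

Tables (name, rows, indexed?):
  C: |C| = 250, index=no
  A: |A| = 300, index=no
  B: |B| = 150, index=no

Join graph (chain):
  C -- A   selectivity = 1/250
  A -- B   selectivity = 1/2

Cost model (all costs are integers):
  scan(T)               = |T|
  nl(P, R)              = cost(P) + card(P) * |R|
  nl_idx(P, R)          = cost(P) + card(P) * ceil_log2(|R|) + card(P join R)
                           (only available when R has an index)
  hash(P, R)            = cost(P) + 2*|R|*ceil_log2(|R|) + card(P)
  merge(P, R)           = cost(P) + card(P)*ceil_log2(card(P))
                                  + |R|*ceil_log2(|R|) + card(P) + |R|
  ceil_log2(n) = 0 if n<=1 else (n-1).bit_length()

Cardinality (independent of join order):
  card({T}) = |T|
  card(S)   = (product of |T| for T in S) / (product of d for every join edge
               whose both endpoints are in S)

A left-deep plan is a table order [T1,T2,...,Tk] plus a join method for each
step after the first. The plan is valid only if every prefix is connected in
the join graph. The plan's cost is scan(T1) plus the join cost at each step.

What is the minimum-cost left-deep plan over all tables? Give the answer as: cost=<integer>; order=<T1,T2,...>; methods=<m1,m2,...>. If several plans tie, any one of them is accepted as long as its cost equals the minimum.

cost=7300; order=A,C,B; methods=hash,hash

Selinger DP (subsets sized 1..n):
  {C}: scan cost=250, card=250
  {A}: scan cost=300, card=300
  {B}: scan cost=150, card=150
  {AC}: card=300; try (C,hash)→4600, (A,merge)→5500, (C,merge)→5550, (A,hash)→5900, (A,nl)→75250, (C,nl)→75300; best=4600 via (C,hash)
  {AB}: card=22500; try (B,hash)→3000, (A,merge)→4500, (B,merge)→4650, (A,hash)→5700, (A,nl)→45150, (B,nl)→45300; best=3000 via (B,hash)
  {ABC}: card=22500; try (B,hash)→7300, (B,merge)→8950, (C,hash)→29500, (B,nl)→49600, (C,merge)→365250, (C,nl)→5628000; best=7300 via (B,hash)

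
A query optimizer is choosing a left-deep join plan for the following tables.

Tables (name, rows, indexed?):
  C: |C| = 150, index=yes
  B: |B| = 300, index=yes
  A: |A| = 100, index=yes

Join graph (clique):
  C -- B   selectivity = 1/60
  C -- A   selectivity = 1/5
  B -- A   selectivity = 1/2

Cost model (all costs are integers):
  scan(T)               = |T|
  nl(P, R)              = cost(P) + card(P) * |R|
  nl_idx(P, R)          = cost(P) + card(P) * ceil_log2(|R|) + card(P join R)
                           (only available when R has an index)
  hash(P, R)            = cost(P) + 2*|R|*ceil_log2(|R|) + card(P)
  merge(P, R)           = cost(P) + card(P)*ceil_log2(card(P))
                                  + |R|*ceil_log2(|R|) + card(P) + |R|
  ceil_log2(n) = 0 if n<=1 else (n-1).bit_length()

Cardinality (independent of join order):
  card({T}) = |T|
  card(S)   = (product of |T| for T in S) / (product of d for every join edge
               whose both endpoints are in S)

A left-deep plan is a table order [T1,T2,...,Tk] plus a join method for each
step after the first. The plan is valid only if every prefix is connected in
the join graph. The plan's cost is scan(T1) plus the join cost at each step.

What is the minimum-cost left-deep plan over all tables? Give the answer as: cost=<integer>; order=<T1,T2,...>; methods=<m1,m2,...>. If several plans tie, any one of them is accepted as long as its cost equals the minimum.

cost=4400; order=C,B,A; methods=nl_idx,hash

Selinger DP (subsets sized 1..n):
  {C}: scan cost=150, card=150
  {B}: scan cost=300, card=300
  {A}: scan cost=100, card=100
  {BC}: card=750; try (B,nl_idx)→2250, (C,hash)→3000, (C,nl_idx)→3450, (B,merge)→4500, (C,merge)→4650, (B,hash)→5700 …(+2); best=2250 via (B,nl_idx)
  {AC}: card=3000; try (A,hash)→1700, (C,merge)→2250, (A,merge)→2300, (C,hash)→2600, (C,nl_idx)→3900, (A,nl_idx)→4200 …(+2); best=1700 via (A,hash)
  {AB}: card=15000; try (A,hash)→2000, (B,merge)→3900, (A,merge)→4100, (B,hash)→5600, (B,nl_idx)→16000, (A,nl_idx)→17400 …(+2); best=2000 via (A,hash)
  {ABC}: card=7500; try (A,hash)→4400, (B,hash)→10100, (A,merge)→11300, (A,nl_idx)→15000, (C,hash)→19400, (B,nl_idx)→36200 …(+6); best=4400 via (A,hash)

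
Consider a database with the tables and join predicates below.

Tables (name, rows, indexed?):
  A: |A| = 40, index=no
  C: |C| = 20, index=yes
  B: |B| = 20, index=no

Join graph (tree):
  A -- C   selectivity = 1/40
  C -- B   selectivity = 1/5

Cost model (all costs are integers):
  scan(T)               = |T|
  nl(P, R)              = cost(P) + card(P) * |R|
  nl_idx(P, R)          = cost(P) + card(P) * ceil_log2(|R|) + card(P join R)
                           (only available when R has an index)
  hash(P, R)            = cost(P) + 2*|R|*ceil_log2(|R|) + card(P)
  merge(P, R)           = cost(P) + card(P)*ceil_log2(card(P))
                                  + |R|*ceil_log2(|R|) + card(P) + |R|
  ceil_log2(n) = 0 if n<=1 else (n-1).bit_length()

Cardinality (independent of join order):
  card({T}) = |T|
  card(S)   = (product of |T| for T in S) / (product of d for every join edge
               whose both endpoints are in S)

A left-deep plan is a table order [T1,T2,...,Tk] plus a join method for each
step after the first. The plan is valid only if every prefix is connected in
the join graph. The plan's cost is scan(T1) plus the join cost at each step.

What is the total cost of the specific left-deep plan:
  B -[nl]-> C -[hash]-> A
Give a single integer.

step 1: scan B: cost=20, card=20
step 2: join C via nl
    card(P join C) = 20*20/(5) = 80
    cost = 20 + 20*20 = 420
step 3: join A via hash
    card(P join A) = 80*40/(40) = 80
    cost = 420 + 2*40*6 + 80 = 980

980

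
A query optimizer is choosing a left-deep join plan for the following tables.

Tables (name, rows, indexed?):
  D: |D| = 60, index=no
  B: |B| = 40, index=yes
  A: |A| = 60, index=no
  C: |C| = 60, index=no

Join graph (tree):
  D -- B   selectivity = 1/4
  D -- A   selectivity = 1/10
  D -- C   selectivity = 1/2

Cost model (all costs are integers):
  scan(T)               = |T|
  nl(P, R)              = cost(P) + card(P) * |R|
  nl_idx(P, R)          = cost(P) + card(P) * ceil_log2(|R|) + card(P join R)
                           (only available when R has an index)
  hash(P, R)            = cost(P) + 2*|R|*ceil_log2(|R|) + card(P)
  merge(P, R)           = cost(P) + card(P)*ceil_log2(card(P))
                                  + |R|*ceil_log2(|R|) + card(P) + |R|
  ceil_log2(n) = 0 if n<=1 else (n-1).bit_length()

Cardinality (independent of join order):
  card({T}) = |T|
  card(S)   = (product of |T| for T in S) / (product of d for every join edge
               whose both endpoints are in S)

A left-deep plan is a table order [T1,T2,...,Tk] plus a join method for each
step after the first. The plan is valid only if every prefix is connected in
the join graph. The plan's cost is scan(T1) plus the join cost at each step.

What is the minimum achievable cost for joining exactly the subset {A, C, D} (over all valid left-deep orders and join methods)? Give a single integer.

1920

Selinger DP over subsets of {A,C,D}:
  {D}: scan cost=60, card=60
  {A}: scan cost=60, card=60
  {C}: scan cost=60, card=60
  {AD}: card=360; try (D,hash)→840, (A,hash)→840, (D,merge)→900, (A,merge)→900, (D,nl)→3660, (A,nl)→3660; best=840 via (D,hash)
  {CD}: card=1800; try (D,hash)→840, (C,hash)→840, (D,merge)→900, (C,merge)→900, (D,nl)→3660, (C,nl)→3660; best=840 via (D,hash)
  {ACD}: card=10800; try (C,hash)→1920, (A,hash)→3360, (C,merge)→4860, (C,nl)→22440, (A,merge)→22860, (A,nl)→108840; best=1920 via (C,hash)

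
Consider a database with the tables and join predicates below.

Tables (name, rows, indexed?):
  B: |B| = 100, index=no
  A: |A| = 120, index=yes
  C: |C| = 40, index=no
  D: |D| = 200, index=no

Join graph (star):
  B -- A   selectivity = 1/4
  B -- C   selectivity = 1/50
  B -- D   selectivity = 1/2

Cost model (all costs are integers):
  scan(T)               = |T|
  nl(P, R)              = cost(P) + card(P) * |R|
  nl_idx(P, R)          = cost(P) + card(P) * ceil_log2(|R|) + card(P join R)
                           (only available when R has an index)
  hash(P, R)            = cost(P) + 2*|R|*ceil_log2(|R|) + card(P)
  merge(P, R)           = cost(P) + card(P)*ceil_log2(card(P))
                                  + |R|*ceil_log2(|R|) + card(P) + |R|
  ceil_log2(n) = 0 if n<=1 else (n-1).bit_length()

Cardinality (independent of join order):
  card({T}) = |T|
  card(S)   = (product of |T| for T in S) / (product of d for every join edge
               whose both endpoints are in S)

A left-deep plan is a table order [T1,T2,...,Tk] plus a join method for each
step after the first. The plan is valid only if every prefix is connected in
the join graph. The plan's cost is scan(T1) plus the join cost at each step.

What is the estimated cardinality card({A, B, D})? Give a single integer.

Tables in S: A(120), B(100), D(200)
Edges inside S: B-A(d=4), B-D(d=2)
numerator = 120 * 100 * 200 = 2400000
denominator = 4 * 2 = 8
card(S) = 2400000 / 8 = 300000

300000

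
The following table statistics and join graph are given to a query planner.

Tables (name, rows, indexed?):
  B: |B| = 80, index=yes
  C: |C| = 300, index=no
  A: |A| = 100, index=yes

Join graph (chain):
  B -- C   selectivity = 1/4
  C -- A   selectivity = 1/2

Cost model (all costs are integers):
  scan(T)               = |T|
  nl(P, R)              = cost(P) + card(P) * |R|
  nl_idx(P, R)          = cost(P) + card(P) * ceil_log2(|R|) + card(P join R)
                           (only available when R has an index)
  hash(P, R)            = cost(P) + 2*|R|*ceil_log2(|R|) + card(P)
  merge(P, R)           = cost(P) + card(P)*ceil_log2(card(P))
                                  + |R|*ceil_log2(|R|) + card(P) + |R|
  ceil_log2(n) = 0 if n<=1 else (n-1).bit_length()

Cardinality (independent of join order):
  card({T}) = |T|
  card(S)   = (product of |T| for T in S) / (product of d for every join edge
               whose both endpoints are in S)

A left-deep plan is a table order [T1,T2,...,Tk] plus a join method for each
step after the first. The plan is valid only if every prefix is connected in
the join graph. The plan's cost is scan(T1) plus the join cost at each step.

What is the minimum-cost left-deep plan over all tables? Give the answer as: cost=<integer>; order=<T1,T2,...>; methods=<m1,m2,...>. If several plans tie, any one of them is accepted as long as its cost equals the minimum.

Selinger DP (subsets sized 1..n):
  {B}: scan cost=80, card=80
  {C}: scan cost=300, card=300
  {A}: scan cost=100, card=100
  {BC}: card=6000; try (B,hash)→1720, (C,merge)→3720, (B,merge)→3940, (C,hash)→5560, (B,nl_idx)→8400, (C,nl)→24080 …(+1); best=1720 via (B,hash)
  {AC}: card=15000; try (A,hash)→2000, (C,merge)→3900, (A,merge)→4100, (C,hash)→5600, (A,nl_idx)→17400, (C,nl)→30100 …(+1); best=2000 via (A,hash)
  {ABC}: card=300000; try (A,hash)→9120, (B,hash)→18120, (A,merge)→86520, (B,merge)→227640, (A,nl_idx)→343720, (B,nl_idx)→407000 …(+2); best=9120 via (A,hash)

cost=9120; order=C,B,A; methods=hash,hash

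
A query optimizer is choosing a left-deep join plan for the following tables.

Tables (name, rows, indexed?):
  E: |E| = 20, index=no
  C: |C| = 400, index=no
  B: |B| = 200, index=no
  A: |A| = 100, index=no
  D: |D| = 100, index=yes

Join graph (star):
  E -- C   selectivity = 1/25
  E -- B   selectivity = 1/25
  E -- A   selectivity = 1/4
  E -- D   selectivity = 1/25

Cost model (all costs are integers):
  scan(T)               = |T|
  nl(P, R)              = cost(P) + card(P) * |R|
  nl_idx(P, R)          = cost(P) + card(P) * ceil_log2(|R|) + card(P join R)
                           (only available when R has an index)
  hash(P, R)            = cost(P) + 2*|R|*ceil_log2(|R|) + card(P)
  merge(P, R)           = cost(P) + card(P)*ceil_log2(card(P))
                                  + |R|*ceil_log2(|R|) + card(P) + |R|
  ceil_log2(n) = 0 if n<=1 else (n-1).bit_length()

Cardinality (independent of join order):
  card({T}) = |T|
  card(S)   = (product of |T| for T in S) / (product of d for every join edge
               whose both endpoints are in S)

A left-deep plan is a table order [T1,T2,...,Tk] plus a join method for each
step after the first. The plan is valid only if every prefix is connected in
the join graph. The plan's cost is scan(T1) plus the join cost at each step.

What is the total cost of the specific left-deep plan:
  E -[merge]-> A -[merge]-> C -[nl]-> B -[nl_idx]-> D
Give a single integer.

step 1: scan E: cost=20, card=20
step 2: join A via merge
    card(P join A) = 20*100/(4) = 500
    cost = 20 + 20*5 + 100*7 + 20 + 100 = 940
step 3: join C via merge
    card(P join C) = 500*400/(25) = 8000
    cost = 940 + 500*9 + 400*9 + 500 + 400 = 9940
step 4: join B via nl
    card(P join B) = 8000*200/(25) = 64000
    cost = 9940 + 8000*200 = 1609940
step 5: join D via nl_idx
    card(P join D) = 64000*100/(25) = 256000
    cost = 1609940 + 64000*7 + 256000 = 2313940

2313940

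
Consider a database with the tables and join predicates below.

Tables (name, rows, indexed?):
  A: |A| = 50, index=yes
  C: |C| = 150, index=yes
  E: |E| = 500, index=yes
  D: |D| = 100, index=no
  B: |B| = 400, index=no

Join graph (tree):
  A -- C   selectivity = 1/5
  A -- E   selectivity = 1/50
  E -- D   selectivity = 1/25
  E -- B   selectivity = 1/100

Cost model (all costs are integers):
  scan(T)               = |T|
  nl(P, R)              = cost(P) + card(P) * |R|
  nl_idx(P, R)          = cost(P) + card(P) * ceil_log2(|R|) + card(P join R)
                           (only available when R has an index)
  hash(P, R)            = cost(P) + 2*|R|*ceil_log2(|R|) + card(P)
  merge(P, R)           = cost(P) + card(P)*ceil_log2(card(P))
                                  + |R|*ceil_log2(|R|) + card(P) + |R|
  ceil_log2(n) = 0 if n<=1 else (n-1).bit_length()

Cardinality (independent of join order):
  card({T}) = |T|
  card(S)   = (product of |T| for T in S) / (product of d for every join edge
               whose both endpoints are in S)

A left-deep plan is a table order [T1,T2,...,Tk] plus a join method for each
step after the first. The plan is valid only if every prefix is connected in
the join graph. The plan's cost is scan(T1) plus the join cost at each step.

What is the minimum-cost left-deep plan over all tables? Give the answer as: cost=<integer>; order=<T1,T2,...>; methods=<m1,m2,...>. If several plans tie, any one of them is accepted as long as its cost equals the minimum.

Selinger DP (subsets sized 1..n):
  {A}: scan cost=50, card=50
  {C}: scan cost=150, card=150
  {E}: scan cost=500, card=500
  {D}: scan cost=100, card=100
  {B}: scan cost=400, card=400
  {AC}: card=1500; try (A,hash)→900, (C,merge)→1750, (A,merge)→1850, (C,nl_idx)→1950, (C,hash)→2500, (A,nl_idx)→2550 …(+2); best=900 via (A,hash)
  {AE}: card=500; try (E,nl_idx)→1000, (A,hash)→1600, (A,nl_idx)→4000, (E,merge)→5400, (A,merge)→5850, (E,hash)→9100 …(+2); best=1000 via (E,nl_idx)
  {DE}: card=2000; try (D,hash)→2400, (E,nl_idx)→3000, (E,merge)→5900, (D,merge)→6300, (E,hash)→9200, (E,nl)→50100 …(+1); best=2400 via (D,hash)
  {BE}: card=2000; try (E,nl_idx)→6000, (B,hash)→8200, (E,merge)→9400, (B,merge)→9500, (E,hash)→9800, (E,nl)→200400 …(+1); best=6000 via (E,nl_idx)
  {ACE}: card=15000; try (C,hash)→3900, (C,merge)→7350, (E,hash)→11400, (C,nl_idx)→20000, (E,merge)→23900, (E,nl_idx)→29400 …(+2); best=3900 via (C,hash)
  {ADE}: card=2000; try (D,hash)→2900, (A,hash)→5000, (D,merge)→6800, (A,nl_idx)→16400, (A,merge)→26750, (D,nl)→51000 …(+1); best=2900 via (D,hash)
  {ABE}: card=2000; try (A,hash)→8600, (B,hash)→8700, (B,merge)→10000, (A,nl_idx)→20000, (A,merge)→30350, (A,nl)→106000 …(+1); best=8600 via (A,hash)
  {BDE}: card=8000; try (D,hash)→9400, (B,hash)→11600, (B,merge)→30400, (D,merge)→30800, (D,nl)→206000, (B,nl)→802400; best=9400 via (D,hash)
  {ACDE}: card=60000; try (C,hash)→7300, (D,hash)→20300, (C,merge)→28250, (C,nl_idx)→78900, (D,merge)→229700, (C,nl)→302900 …(+1); best=7300 via (C,hash)
  {ABCE}: card=60000; try (C,hash)→13000, (B,hash)→26100, (C,merge)→33950, (C,nl_idx)→84600, (B,merge)→232900, (C,nl)→308600 …(+1); best=13000 via (C,hash)
  {ABDE}: card=8000; try (D,hash)→12000, (B,hash)→12100, (A,hash)→18000, (B,merge)→30900, (D,merge)→33400, (A,nl_idx)→65400 …(+4); best=12000 via (D,hash)
  {ABCDE}: card=240000; try (C,hash)→22400, (D,hash)→74400, (B,hash)→74500, (C,merge)→125350, (C,nl_idx)→316000, (B,merge)→1031300 …(+4); best=22400 via (C,hash)

cost=22400; order=B,E,A,D,C; methods=nl_idx,hash,hash,hash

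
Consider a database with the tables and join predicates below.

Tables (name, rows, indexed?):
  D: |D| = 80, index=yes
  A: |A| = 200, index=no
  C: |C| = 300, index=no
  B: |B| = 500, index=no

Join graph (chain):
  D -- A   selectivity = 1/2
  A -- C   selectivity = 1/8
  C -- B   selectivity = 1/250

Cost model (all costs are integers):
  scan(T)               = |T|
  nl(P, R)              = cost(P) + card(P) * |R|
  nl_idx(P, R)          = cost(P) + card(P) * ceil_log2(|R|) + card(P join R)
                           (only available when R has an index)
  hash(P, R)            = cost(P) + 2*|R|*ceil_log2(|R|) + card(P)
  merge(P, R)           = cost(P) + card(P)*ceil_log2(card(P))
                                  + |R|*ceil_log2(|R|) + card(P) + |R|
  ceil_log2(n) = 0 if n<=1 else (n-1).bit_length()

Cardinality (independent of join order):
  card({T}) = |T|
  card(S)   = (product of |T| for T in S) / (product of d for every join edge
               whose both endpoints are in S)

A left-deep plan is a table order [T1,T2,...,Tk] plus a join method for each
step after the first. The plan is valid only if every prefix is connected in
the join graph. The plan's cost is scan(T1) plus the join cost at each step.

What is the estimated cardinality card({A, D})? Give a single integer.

8000

Tables in S: A(200), D(80)
Edges inside S: D-A(d=2)
numerator = 200 * 80 = 16000
denominator = 2 = 2
card(S) = 16000 / 2 = 8000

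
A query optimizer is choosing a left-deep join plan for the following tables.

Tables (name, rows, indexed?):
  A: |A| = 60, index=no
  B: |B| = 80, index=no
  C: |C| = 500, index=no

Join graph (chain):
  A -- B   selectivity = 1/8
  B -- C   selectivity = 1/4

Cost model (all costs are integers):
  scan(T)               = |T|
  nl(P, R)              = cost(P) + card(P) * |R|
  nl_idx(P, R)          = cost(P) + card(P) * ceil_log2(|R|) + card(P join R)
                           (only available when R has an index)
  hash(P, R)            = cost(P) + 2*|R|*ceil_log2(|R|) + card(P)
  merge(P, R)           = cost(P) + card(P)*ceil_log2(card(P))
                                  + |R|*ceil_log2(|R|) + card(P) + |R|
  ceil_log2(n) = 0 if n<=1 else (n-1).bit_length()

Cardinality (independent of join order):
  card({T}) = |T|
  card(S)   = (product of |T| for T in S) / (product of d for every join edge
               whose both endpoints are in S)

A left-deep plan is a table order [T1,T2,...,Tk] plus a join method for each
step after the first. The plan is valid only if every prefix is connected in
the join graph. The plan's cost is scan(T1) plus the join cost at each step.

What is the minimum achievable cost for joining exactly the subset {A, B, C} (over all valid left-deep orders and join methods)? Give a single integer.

10480

Selinger DP over subsets of {A,B,C}:
  {A}: scan cost=60, card=60
  {B}: scan cost=80, card=80
  {C}: scan cost=500, card=500
  {AB}: card=600; try (A,hash)→880, (B,merge)→1120, (A,merge)→1140, (B,hash)→1240, (B,nl)→4860, (A,nl)→4880; best=880 via (A,hash)
  {BC}: card=10000; try (B,hash)→2120, (C,merge)→5720, (B,merge)→6140, (C,hash)→9160, (C,nl)→40080, (B,nl)→40500; best=2120 via (B,hash)
  {ABC}: card=75000; try (C,hash)→10480, (C,merge)→12480, (A,hash)→12840, (A,merge)→152540, (C,nl)→300880, (A,nl)→602120; best=10480 via (C,hash)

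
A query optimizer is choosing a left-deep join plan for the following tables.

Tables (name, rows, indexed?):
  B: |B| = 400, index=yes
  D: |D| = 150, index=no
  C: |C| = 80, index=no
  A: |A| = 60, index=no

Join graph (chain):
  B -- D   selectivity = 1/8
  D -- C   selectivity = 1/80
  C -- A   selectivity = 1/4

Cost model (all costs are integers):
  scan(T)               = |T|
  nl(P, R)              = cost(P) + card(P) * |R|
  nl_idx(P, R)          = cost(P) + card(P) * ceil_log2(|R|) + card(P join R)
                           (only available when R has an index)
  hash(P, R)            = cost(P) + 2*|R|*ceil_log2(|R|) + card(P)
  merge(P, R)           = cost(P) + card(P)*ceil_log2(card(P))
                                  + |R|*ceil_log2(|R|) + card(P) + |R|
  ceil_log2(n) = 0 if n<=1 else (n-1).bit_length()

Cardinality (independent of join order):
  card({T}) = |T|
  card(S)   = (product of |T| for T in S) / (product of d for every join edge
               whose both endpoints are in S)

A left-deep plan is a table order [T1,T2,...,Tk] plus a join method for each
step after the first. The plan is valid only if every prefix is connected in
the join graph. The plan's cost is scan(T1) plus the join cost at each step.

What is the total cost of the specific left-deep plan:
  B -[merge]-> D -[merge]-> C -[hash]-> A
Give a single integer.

119610

step 1: scan B: cost=400, card=400
step 2: join D via merge
    card(P join D) = 400*150/(8) = 7500
    cost = 400 + 400*9 + 150*8 + 400 + 150 = 5750
step 3: join C via merge
    card(P join C) = 7500*80/(80) = 7500
    cost = 5750 + 7500*13 + 80*7 + 7500 + 80 = 111390
step 4: join A via hash
    card(P join A) = 7500*60/(4) = 112500
    cost = 111390 + 2*60*6 + 7500 = 119610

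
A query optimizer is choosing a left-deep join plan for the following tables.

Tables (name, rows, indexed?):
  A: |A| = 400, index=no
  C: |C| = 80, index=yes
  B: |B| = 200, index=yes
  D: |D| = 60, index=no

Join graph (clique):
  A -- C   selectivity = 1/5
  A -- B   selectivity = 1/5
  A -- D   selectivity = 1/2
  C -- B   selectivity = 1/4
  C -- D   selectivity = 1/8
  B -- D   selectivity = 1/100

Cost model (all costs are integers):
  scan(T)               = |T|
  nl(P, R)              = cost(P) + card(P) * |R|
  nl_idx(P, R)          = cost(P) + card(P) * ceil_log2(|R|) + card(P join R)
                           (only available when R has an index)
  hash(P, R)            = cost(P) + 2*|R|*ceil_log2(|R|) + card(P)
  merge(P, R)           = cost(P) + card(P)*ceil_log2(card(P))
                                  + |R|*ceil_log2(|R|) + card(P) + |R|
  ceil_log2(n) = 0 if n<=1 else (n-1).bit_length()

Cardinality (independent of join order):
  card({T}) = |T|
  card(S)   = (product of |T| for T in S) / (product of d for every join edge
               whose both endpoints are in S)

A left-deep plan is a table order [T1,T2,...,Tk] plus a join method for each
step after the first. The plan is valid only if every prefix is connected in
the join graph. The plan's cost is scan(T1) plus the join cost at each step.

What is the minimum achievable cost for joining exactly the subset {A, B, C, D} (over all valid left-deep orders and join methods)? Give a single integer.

8800

Selinger DP over subsets of {A,B,C,D}:
  {A}: scan cost=400, card=400
  {C}: scan cost=80, card=80
  {B}: scan cost=200, card=200
  {D}: scan cost=60, card=60
  {AC}: card=6400; try (C,hash)→1920, (A,merge)→4720, (C,merge)→5040, (A,hash)→7360, (C,nl_idx)→9600, (A,nl)→32080 …(+1); best=1920 via (C,hash)
  {AB}: card=16000; try (B,hash)→4000, (A,merge)→6000, (B,merge)→6200, (A,hash)→7600, (B,nl_idx)→19600, (A,nl)→80200 …(+1); best=4000 via (B,hash)
  {AD}: card=12000; try (D,hash)→1520, (A,merge)→4480, (D,merge)→4820, (A,hash)→7320, (A,nl)→24060, (D,nl)→24400; best=1520 via (D,hash)
  {BC}: card=4000; try (C,hash)→1520, (B,merge)→2520, (C,merge)→2640, (B,hash)→3360, (B,nl_idx)→4720, (C,nl_idx)→5600 …(+2); best=1520 via (C,hash)
  {CD}: card=600; try (D,hash)→880, (C,nl_idx)→1080, (C,merge)→1120, (D,merge)→1140, (C,hash)→1240, (C,nl)→4860 …(+1); best=880 via (D,hash)
  {BD}: card=120; try (B,nl_idx)→660, (D,hash)→1120, (B,merge)→2280, (D,merge)→2420, (B,hash)→3320, (B,nl)→12060 …(+1); best=660 via (B,nl_idx)
  {ABC}: card=64000; try (B,hash)→11520, (A,hash)→12720, (C,hash)→21120, (A,merge)→57520, (B,merge)→93320, (B,nl_idx)→117120 …(+5); best=11520 via (B,hash)
  {ACD}: card=24000; try (A,hash)→8680, (D,hash)→9040, (A,merge)→11480, (C,hash)→14640, (D,merge)→91940, (C,nl_idx)→109520 …(+4); best=8680 via (A,hash)
  {ABD}: card=4800; try (A,merge)→5620, (A,hash)→7980, (B,hash)→16720, (D,hash)→20720, (A,nl)→48660, (B,nl_idx)→102320 …(+4); best=5620 via (A,merge)
  {BCD}: card=300; try (C,nl_idx)→1800, (C,hash)→1900, (C,merge)→2260, (B,hash)→4680, (B,nl_idx)→5980, (D,hash)→6240 …(+5); best=1800 via (C,nl_idx)
  {ABCD}: card=2400; try (A,merge)→8800, (A,hash)→9300, (C,hash)→11540, (B,hash)→35880, (C,nl_idx)→41620, (C,merge)→73460 …(+8); best=8800 via (A,merge)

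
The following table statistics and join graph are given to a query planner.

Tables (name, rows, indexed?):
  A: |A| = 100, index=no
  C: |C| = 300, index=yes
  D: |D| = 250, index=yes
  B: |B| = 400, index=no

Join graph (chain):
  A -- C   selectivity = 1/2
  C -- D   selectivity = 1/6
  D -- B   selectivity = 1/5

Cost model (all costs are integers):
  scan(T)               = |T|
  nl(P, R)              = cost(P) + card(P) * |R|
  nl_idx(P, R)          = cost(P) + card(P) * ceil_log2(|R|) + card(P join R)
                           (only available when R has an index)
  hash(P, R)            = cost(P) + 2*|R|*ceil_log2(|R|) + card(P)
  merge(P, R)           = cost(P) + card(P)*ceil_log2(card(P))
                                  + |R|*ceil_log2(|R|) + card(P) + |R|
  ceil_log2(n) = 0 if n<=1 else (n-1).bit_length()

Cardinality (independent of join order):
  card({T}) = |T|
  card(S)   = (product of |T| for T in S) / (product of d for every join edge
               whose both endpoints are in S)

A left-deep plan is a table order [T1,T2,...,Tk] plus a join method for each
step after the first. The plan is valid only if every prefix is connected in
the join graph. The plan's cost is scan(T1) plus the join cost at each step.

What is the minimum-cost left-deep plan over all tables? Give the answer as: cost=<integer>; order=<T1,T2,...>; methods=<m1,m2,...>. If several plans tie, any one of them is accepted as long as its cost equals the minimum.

cost=650700; order=C,D,A,B; methods=hash,hash,hash

Selinger DP (subsets sized 1..n):
  {A}: scan cost=100, card=100
  {C}: scan cost=300, card=300
  {D}: scan cost=250, card=250
  {B}: scan cost=400, card=400
  {AC}: card=15000; try (A,hash)→2000, (C,merge)→3900, (A,merge)→4100, (C,hash)→5600, (C,nl_idx)→16000, (C,nl)→30100 …(+1); best=2000 via (A,hash)
  {CD}: card=12500; try (D,hash)→4600, (C,merge)→5500, (D,merge)→5550, (C,hash)→5900, (C,nl_idx)→15000, (D,nl_idx)→15200 …(+2); best=4600 via (D,hash)
  {BD}: card=20000; try (D,hash)→4800, (B,merge)→6500, (D,merge)→6650, (B,hash)→7700, (D,nl_idx)→23600, (B,nl)→100250 …(+1); best=4800 via (D,hash)
  {ACD}: card=625000; try (A,hash)→18500, (D,hash)→21000, (A,merge)→192900, (D,merge)→229250, (D,nl_idx)→747000, (A,nl)→1254600 …(+1); best=18500 via (A,hash)
  {BCD}: card=1000000; try (B,hash)→24300, (C,hash)→30200, (B,merge)→196100, (C,merge)→327800, (C,nl_idx)→1184800, (B,nl)→5004600 …(+1); best=24300 via (B,hash)
  {ABCD}: card=50000000; try (B,hash)→650700, (A,hash)→1025700, (B,merge)→13147500, (A,merge)→21025100, (A,nl)→100024300, (B,nl)→250018500; best=650700 via (B,hash)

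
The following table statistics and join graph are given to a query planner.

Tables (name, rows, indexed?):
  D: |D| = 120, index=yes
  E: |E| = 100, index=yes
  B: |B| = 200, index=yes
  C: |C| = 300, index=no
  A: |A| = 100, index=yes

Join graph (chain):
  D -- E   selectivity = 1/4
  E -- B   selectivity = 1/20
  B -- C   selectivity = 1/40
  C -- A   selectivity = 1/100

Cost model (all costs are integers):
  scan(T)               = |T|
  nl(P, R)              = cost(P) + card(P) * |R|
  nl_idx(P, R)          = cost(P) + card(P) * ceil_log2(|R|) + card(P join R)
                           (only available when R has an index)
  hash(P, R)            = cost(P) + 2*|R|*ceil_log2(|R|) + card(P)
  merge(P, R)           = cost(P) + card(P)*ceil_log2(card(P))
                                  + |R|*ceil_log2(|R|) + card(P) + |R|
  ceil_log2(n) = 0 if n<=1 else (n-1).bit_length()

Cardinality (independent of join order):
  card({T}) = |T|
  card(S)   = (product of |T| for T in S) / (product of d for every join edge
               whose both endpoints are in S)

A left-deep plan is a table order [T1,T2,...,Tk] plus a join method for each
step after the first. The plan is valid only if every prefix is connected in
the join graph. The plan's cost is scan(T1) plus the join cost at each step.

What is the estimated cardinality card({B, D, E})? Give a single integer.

30000

Tables in S: B(200), D(120), E(100)
Edges inside S: D-E(d=4), E-B(d=20)
numerator = 200 * 120 * 100 = 2400000
denominator = 4 * 20 = 80
card(S) = 2400000 / 80 = 30000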